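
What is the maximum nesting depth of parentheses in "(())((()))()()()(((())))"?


Input: "(())((()))()()()(((())))"
Tracking depth:
  Position 0 '(': depth becomes 1
  Position 1 '(': depth becomes 2
  Position 2 ')': depth becomes 1
  Position 3 ')': depth becomes 0
  Position 4 '(': depth becomes 1
  Position 5 '(': depth becomes 2
  Position 6 '(': depth becomes 3
  Position 7 ')': depth becomes 2
  Position 8 ')': depth becomes 1
  Position 9 ')': depth becomes 0
  Position 10 '(': depth becomes 1
  Position 11 ')': depth becomes 0
  Position 12 '(': depth becomes 1
  Position 13 ')': depth becomes 0
  Position 14 '(': depth becomes 1
  Position 15 ')': depth becomes 0
  Position 16 '(': depth becomes 1
  Position 17 '(': depth becomes 2
  Position 18 '(': depth becomes 3
  Position 19 '(': depth becomes 4
  Position 20 ')': depth becomes 3
  Position 21 ')': depth becomes 2
  Position 22 ')': depth becomes 1
  Position 23 ')': depth becomes 0
Maximum depth reached: 4

4


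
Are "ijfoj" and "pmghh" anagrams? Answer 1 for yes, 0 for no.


Strings: "ijfoj", "pmghh"
Sorted first:  fijjo
Sorted second: ghhmp
Differ at position 0: 'f' vs 'g' => not anagrams

0


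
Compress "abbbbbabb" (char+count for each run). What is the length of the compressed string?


Input: abbbbbabb
Runs:
  'a' x 1 => "a1"
  'b' x 5 => "b5"
  'a' x 1 => "a1"
  'b' x 2 => "b2"
Compressed: "a1b5a1b2"
Compressed length: 8

8


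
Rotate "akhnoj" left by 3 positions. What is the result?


Input: "akhnoj", rotate left by 3
First 3 characters: "akh"
Remaining characters: "noj"
Concatenate remaining + first: "noj" + "akh" = "nojakh"

nojakh


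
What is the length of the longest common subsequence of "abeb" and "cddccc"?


LCS of "abeb" and "cddccc"
DP table:
           c    d    d    c    c    c
      0    0    0    0    0    0    0
  a   0    0    0    0    0    0    0
  b   0    0    0    0    0    0    0
  e   0    0    0    0    0    0    0
  b   0    0    0    0    0    0    0
LCS length = dp[4][6] = 0

0


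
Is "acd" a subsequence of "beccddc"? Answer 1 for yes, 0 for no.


Check if "acd" is a subsequence of "beccddc"
Greedy scan:
  Position 0 ('b'): no match needed
  Position 1 ('e'): no match needed
  Position 2 ('c'): no match needed
  Position 3 ('c'): no match needed
  Position 4 ('d'): no match needed
  Position 5 ('d'): no match needed
  Position 6 ('c'): no match needed
Only matched 0/3 characters => not a subsequence

0


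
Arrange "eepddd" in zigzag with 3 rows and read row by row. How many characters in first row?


Zigzag "eepddd" into 3 rows:
Placing characters:
  'e' => row 0
  'e' => row 1
  'p' => row 2
  'd' => row 1
  'd' => row 0
  'd' => row 1
Rows:
  Row 0: "ed"
  Row 1: "edd"
  Row 2: "p"
First row length: 2

2


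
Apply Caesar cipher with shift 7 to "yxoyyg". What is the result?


Caesar cipher: shift "yxoyyg" by 7
  'y' (pos 24) + 7 = pos 5 = 'f'
  'x' (pos 23) + 7 = pos 4 = 'e'
  'o' (pos 14) + 7 = pos 21 = 'v'
  'y' (pos 24) + 7 = pos 5 = 'f'
  'y' (pos 24) + 7 = pos 5 = 'f'
  'g' (pos 6) + 7 = pos 13 = 'n'
Result: fevffn

fevffn


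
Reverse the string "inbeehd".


Input: inbeehd
Reading characters right to left:
  Position 6: 'd'
  Position 5: 'h'
  Position 4: 'e'
  Position 3: 'e'
  Position 2: 'b'
  Position 1: 'n'
  Position 0: 'i'
Reversed: dheebni

dheebni


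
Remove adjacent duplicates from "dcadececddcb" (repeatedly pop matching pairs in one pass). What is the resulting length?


Input: dcadececddcb
Stack-based adjacent duplicate removal:
  Read 'd': push. Stack: d
  Read 'c': push. Stack: dc
  Read 'a': push. Stack: dca
  Read 'd': push. Stack: dcad
  Read 'e': push. Stack: dcade
  Read 'c': push. Stack: dcadec
  Read 'e': push. Stack: dcadece
  Read 'c': push. Stack: dcadecec
  Read 'd': push. Stack: dcadececd
  Read 'd': matches stack top 'd' => pop. Stack: dcadecec
  Read 'c': matches stack top 'c' => pop. Stack: dcadece
  Read 'b': push. Stack: dcadeceb
Final stack: "dcadeceb" (length 8)

8


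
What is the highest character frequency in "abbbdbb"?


Input: abbbdbb
Character counts:
  'a': 1
  'b': 5
  'd': 1
Maximum frequency: 5

5


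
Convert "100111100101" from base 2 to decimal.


Input: "100111100101" in base 2
Positional expansion:
  Digit '1' (value 1) x 2^11 = 2048
  Digit '0' (value 0) x 2^10 = 0
  Digit '0' (value 0) x 2^9 = 0
  Digit '1' (value 1) x 2^8 = 256
  Digit '1' (value 1) x 2^7 = 128
  Digit '1' (value 1) x 2^6 = 64
  Digit '1' (value 1) x 2^5 = 32
  Digit '0' (value 0) x 2^4 = 0
  Digit '0' (value 0) x 2^3 = 0
  Digit '1' (value 1) x 2^2 = 4
  Digit '0' (value 0) x 2^1 = 0
  Digit '1' (value 1) x 2^0 = 1
Sum = 2533

2533


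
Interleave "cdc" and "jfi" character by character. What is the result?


Interleaving "cdc" and "jfi":
  Position 0: 'c' from first, 'j' from second => "cj"
  Position 1: 'd' from first, 'f' from second => "df"
  Position 2: 'c' from first, 'i' from second => "ci"
Result: cjdfci

cjdfci


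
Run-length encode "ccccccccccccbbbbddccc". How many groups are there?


Input: ccccccccccccbbbbddccc
Scanning for consecutive runs:
  Group 1: 'c' x 12 (positions 0-11)
  Group 2: 'b' x 4 (positions 12-15)
  Group 3: 'd' x 2 (positions 16-17)
  Group 4: 'c' x 3 (positions 18-20)
Total groups: 4

4


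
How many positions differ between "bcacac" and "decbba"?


Comparing "bcacac" and "decbba" position by position:
  Position 0: 'b' vs 'd' => DIFFER
  Position 1: 'c' vs 'e' => DIFFER
  Position 2: 'a' vs 'c' => DIFFER
  Position 3: 'c' vs 'b' => DIFFER
  Position 4: 'a' vs 'b' => DIFFER
  Position 5: 'c' vs 'a' => DIFFER
Positions that differ: 6

6


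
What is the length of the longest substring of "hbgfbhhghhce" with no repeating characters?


Input: "hbgfbhhghhce"
Sliding window (track last position of each char):
  Position 0 ('h'): window [0,0] length 1 -- new best
  Position 1 ('b'): window [0,1] length 2 -- new best
  Position 2 ('g'): window [0,2] length 3 -- new best
  Position 3 ('f'): window [0,3] length 4 -- new best
  Position 4 ('b'): repeat (last at 1), move window start to 2
  Position 4 ('b'): window [2,4] length 3
  Position 5 ('h'): window [2,5] length 4
  Position 6 ('h'): repeat (last at 5), move window start to 6
  Position 6 ('h'): window [6,6] length 1
  Position 7 ('g'): window [6,7] length 2
  Position 8 ('h'): repeat (last at 6), move window start to 7
  Position 8 ('h'): window [7,8] length 2
  Position 9 ('h'): repeat (last at 8), move window start to 9
  Position 9 ('h'): window [9,9] length 1
  Position 10 ('c'): window [9,10] length 2
  Position 11 ('e'): window [9,11] length 3
Longest substring with no repeats: "hbgf" with length 4

4


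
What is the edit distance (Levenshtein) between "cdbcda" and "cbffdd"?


Computing edit distance: "cdbcda" -> "cbffdd"
DP table:
           c    b    f    f    d    d
      0    1    2    3    4    5    6
  c   1    0    1    2    3    4    5
  d   2    1    1    2    3    3    4
  b   3    2    1    2    3    4    4
  c   4    3    2    2    3    4    5
  d   5    4    3    3    3    3    4
  a   6    5    4    4    4    4    4
Edit distance = dp[6][6] = 4

4


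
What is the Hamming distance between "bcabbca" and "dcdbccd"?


Comparing "bcabbca" and "dcdbccd" position by position:
  Position 0: 'b' vs 'd' => differ
  Position 1: 'c' vs 'c' => same
  Position 2: 'a' vs 'd' => differ
  Position 3: 'b' vs 'b' => same
  Position 4: 'b' vs 'c' => differ
  Position 5: 'c' vs 'c' => same
  Position 6: 'a' vs 'd' => differ
Total differences (Hamming distance): 4

4


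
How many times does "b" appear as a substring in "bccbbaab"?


Searching for "b" in "bccbbaab"
Scanning each position:
  Position 0: "b" => MATCH
  Position 1: "c" => no
  Position 2: "c" => no
  Position 3: "b" => MATCH
  Position 4: "b" => MATCH
  Position 5: "a" => no
  Position 6: "a" => no
  Position 7: "b" => MATCH
Total occurrences: 4

4


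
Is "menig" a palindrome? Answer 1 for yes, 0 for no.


Input: menig
Reversed: ginem
  Compare pos 0 ('m') with pos 4 ('g'): MISMATCH
  Compare pos 1 ('e') with pos 3 ('i'): MISMATCH
Result: not a palindrome

0


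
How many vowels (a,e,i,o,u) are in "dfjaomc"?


Input: dfjaomc
Checking each character:
  'd' at position 0: consonant
  'f' at position 1: consonant
  'j' at position 2: consonant
  'a' at position 3: vowel (running total: 1)
  'o' at position 4: vowel (running total: 2)
  'm' at position 5: consonant
  'c' at position 6: consonant
Total vowels: 2

2


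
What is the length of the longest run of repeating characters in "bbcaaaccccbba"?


Input: "bbcaaaccccbba"
Scanning for longest run:
  Position 1 ('b'): continues run of 'b', length=2
  Position 2 ('c'): new char, reset run to 1
  Position 3 ('a'): new char, reset run to 1
  Position 4 ('a'): continues run of 'a', length=2
  Position 5 ('a'): continues run of 'a', length=3
  Position 6 ('c'): new char, reset run to 1
  Position 7 ('c'): continues run of 'c', length=2
  Position 8 ('c'): continues run of 'c', length=3
  Position 9 ('c'): continues run of 'c', length=4
  Position 10 ('b'): new char, reset run to 1
  Position 11 ('b'): continues run of 'b', length=2
  Position 12 ('a'): new char, reset run to 1
Longest run: 'c' with length 4

4


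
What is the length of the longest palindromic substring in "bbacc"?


Input: "bbacc"
Checking substrings for palindromes:
  [0:2] "bb" (len 2) => palindrome
  [3:5] "cc" (len 2) => palindrome
Longest palindromic substring: "bb" with length 2

2


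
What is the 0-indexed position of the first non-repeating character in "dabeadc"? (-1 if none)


Input: dabeadc
Character frequencies:
  'a': 2
  'b': 1
  'c': 1
  'd': 2
  'e': 1
Scanning left to right for freq == 1:
  Position 0 ('d'): freq=2, skip
  Position 1 ('a'): freq=2, skip
  Position 2 ('b'): unique! => answer = 2

2


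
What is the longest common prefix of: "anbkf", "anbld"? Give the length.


Words: anbkf, anbld
  Position 0: all 'a' => match
  Position 1: all 'n' => match
  Position 2: all 'b' => match
  Position 3: ('k', 'l') => mismatch, stop
LCP = "anb" (length 3)

3


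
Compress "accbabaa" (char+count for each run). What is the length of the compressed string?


Input: accbabaa
Runs:
  'a' x 1 => "a1"
  'c' x 2 => "c2"
  'b' x 1 => "b1"
  'a' x 1 => "a1"
  'b' x 1 => "b1"
  'a' x 2 => "a2"
Compressed: "a1c2b1a1b1a2"
Compressed length: 12

12


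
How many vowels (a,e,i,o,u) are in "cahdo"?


Input: cahdo
Checking each character:
  'c' at position 0: consonant
  'a' at position 1: vowel (running total: 1)
  'h' at position 2: consonant
  'd' at position 3: consonant
  'o' at position 4: vowel (running total: 2)
Total vowels: 2

2


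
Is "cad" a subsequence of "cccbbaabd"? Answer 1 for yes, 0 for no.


Check if "cad" is a subsequence of "cccbbaabd"
Greedy scan:
  Position 0 ('c'): matches sub[0] = 'c'
  Position 1 ('c'): no match needed
  Position 2 ('c'): no match needed
  Position 3 ('b'): no match needed
  Position 4 ('b'): no match needed
  Position 5 ('a'): matches sub[1] = 'a'
  Position 6 ('a'): no match needed
  Position 7 ('b'): no match needed
  Position 8 ('d'): matches sub[2] = 'd'
All 3 characters matched => is a subsequence

1


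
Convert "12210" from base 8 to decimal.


Input: "12210" in base 8
Positional expansion:
  Digit '1' (value 1) x 8^4 = 4096
  Digit '2' (value 2) x 8^3 = 1024
  Digit '2' (value 2) x 8^2 = 128
  Digit '1' (value 1) x 8^1 = 8
  Digit '0' (value 0) x 8^0 = 0
Sum = 5256

5256


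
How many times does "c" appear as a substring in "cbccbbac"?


Searching for "c" in "cbccbbac"
Scanning each position:
  Position 0: "c" => MATCH
  Position 1: "b" => no
  Position 2: "c" => MATCH
  Position 3: "c" => MATCH
  Position 4: "b" => no
  Position 5: "b" => no
  Position 6: "a" => no
  Position 7: "c" => MATCH
Total occurrences: 4

4


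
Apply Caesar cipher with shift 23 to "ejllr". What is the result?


Caesar cipher: shift "ejllr" by 23
  'e' (pos 4) + 23 = pos 1 = 'b'
  'j' (pos 9) + 23 = pos 6 = 'g'
  'l' (pos 11) + 23 = pos 8 = 'i'
  'l' (pos 11) + 23 = pos 8 = 'i'
  'r' (pos 17) + 23 = pos 14 = 'o'
Result: bgiio

bgiio


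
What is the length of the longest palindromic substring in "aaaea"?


Input: "aaaea"
Checking substrings for palindromes:
  [0:3] "aaa" (len 3) => palindrome
  [2:5] "aea" (len 3) => palindrome
  [0:2] "aa" (len 2) => palindrome
  [1:3] "aa" (len 2) => palindrome
Longest palindromic substring: "aaa" with length 3

3


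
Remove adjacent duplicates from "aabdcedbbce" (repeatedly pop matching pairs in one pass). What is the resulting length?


Input: aabdcedbbce
Stack-based adjacent duplicate removal:
  Read 'a': push. Stack: a
  Read 'a': matches stack top 'a' => pop. Stack: (empty)
  Read 'b': push. Stack: b
  Read 'd': push. Stack: bd
  Read 'c': push. Stack: bdc
  Read 'e': push. Stack: bdce
  Read 'd': push. Stack: bdced
  Read 'b': push. Stack: bdcedb
  Read 'b': matches stack top 'b' => pop. Stack: bdced
  Read 'c': push. Stack: bdcedc
  Read 'e': push. Stack: bdcedce
Final stack: "bdcedce" (length 7)

7


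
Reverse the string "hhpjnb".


Input: hhpjnb
Reading characters right to left:
  Position 5: 'b'
  Position 4: 'n'
  Position 3: 'j'
  Position 2: 'p'
  Position 1: 'h'
  Position 0: 'h'
Reversed: bnjphh

bnjphh


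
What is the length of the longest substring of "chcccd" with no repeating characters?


Input: "chcccd"
Sliding window (track last position of each char):
  Position 0 ('c'): window [0,0] length 1 -- new best
  Position 1 ('h'): window [0,1] length 2 -- new best
  Position 2 ('c'): repeat (last at 0), move window start to 1
  Position 2 ('c'): window [1,2] length 2
  Position 3 ('c'): repeat (last at 2), move window start to 3
  Position 3 ('c'): window [3,3] length 1
  Position 4 ('c'): repeat (last at 3), move window start to 4
  Position 4 ('c'): window [4,4] length 1
  Position 5 ('d'): window [4,5] length 2
Longest substring with no repeats: "ch" with length 2

2


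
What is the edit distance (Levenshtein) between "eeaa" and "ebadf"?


Computing edit distance: "eeaa" -> "ebadf"
DP table:
           e    b    a    d    f
      0    1    2    3    4    5
  e   1    0    1    2    3    4
  e   2    1    1    2    3    4
  a   3    2    2    1    2    3
  a   4    3    3    2    2    3
Edit distance = dp[4][5] = 3

3


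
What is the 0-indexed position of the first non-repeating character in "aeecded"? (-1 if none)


Input: aeecded
Character frequencies:
  'a': 1
  'c': 1
  'd': 2
  'e': 3
Scanning left to right for freq == 1:
  Position 0 ('a'): unique! => answer = 0

0


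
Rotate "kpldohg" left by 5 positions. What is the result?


Input: "kpldohg", rotate left by 5
First 5 characters: "kpldo"
Remaining characters: "hg"
Concatenate remaining + first: "hg" + "kpldo" = "hgkpldo"

hgkpldo


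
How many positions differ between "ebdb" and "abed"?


Comparing "ebdb" and "abed" position by position:
  Position 0: 'e' vs 'a' => DIFFER
  Position 1: 'b' vs 'b' => same
  Position 2: 'd' vs 'e' => DIFFER
  Position 3: 'b' vs 'd' => DIFFER
Positions that differ: 3

3


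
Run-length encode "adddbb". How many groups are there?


Input: adddbb
Scanning for consecutive runs:
  Group 1: 'a' x 1 (positions 0-0)
  Group 2: 'd' x 3 (positions 1-3)
  Group 3: 'b' x 2 (positions 4-5)
Total groups: 3

3


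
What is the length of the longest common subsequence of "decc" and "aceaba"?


LCS of "decc" and "aceaba"
DP table:
           a    c    e    a    b    a
      0    0    0    0    0    0    0
  d   0    0    0    0    0    0    0
  e   0    0    0    1    1    1    1
  c   0    0    1    1    1    1    1
  c   0    0    1    1    1    1    1
LCS length = dp[4][6] = 1

1


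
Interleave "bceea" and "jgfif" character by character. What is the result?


Interleaving "bceea" and "jgfif":
  Position 0: 'b' from first, 'j' from second => "bj"
  Position 1: 'c' from first, 'g' from second => "cg"
  Position 2: 'e' from first, 'f' from second => "ef"
  Position 3: 'e' from first, 'i' from second => "ei"
  Position 4: 'a' from first, 'f' from second => "af"
Result: bjcgefeiaf

bjcgefeiaf


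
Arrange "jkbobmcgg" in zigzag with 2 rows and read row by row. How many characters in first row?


Zigzag "jkbobmcgg" into 2 rows:
Placing characters:
  'j' => row 0
  'k' => row 1
  'b' => row 0
  'o' => row 1
  'b' => row 0
  'm' => row 1
  'c' => row 0
  'g' => row 1
  'g' => row 0
Rows:
  Row 0: "jbbcg"
  Row 1: "komg"
First row length: 5

5


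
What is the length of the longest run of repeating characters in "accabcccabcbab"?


Input: "accabcccabcbab"
Scanning for longest run:
  Position 1 ('c'): new char, reset run to 1
  Position 2 ('c'): continues run of 'c', length=2
  Position 3 ('a'): new char, reset run to 1
  Position 4 ('b'): new char, reset run to 1
  Position 5 ('c'): new char, reset run to 1
  Position 6 ('c'): continues run of 'c', length=2
  Position 7 ('c'): continues run of 'c', length=3
  Position 8 ('a'): new char, reset run to 1
  Position 9 ('b'): new char, reset run to 1
  Position 10 ('c'): new char, reset run to 1
  Position 11 ('b'): new char, reset run to 1
  Position 12 ('a'): new char, reset run to 1
  Position 13 ('b'): new char, reset run to 1
Longest run: 'c' with length 3

3


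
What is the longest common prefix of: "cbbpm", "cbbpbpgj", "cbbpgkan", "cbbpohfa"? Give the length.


Words: cbbpm, cbbpbpgj, cbbpgkan, cbbpohfa
  Position 0: all 'c' => match
  Position 1: all 'b' => match
  Position 2: all 'b' => match
  Position 3: all 'p' => match
  Position 4: ('m', 'b', 'g', 'o') => mismatch, stop
LCP = "cbbp" (length 4)

4


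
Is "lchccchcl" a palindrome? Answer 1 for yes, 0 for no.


Input: lchccchcl
Reversed: lchccchcl
  Compare pos 0 ('l') with pos 8 ('l'): match
  Compare pos 1 ('c') with pos 7 ('c'): match
  Compare pos 2 ('h') with pos 6 ('h'): match
  Compare pos 3 ('c') with pos 5 ('c'): match
Result: palindrome

1


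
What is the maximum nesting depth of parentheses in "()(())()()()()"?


Input: "()(())()()()()"
Tracking depth:
  Position 0 '(': depth becomes 1
  Position 1 ')': depth becomes 0
  Position 2 '(': depth becomes 1
  Position 3 '(': depth becomes 2
  Position 4 ')': depth becomes 1
  Position 5 ')': depth becomes 0
  Position 6 '(': depth becomes 1
  Position 7 ')': depth becomes 0
  Position 8 '(': depth becomes 1
  Position 9 ')': depth becomes 0
  Position 10 '(': depth becomes 1
  Position 11 ')': depth becomes 0
  Position 12 '(': depth becomes 1
  Position 13 ')': depth becomes 0
Maximum depth reached: 2

2


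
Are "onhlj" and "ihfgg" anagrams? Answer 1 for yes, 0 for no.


Strings: "onhlj", "ihfgg"
Sorted first:  hjlno
Sorted second: fgghi
Differ at position 0: 'h' vs 'f' => not anagrams

0


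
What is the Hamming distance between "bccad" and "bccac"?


Comparing "bccad" and "bccac" position by position:
  Position 0: 'b' vs 'b' => same
  Position 1: 'c' vs 'c' => same
  Position 2: 'c' vs 'c' => same
  Position 3: 'a' vs 'a' => same
  Position 4: 'd' vs 'c' => differ
Total differences (Hamming distance): 1

1


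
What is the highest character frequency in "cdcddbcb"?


Input: cdcddbcb
Character counts:
  'b': 2
  'c': 3
  'd': 3
Maximum frequency: 3

3


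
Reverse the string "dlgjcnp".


Input: dlgjcnp
Reading characters right to left:
  Position 6: 'p'
  Position 5: 'n'
  Position 4: 'c'
  Position 3: 'j'
  Position 2: 'g'
  Position 1: 'l'
  Position 0: 'd'
Reversed: pncjgld

pncjgld


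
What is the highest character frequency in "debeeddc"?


Input: debeeddc
Character counts:
  'b': 1
  'c': 1
  'd': 3
  'e': 3
Maximum frequency: 3

3


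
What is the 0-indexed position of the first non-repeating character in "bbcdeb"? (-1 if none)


Input: bbcdeb
Character frequencies:
  'b': 3
  'c': 1
  'd': 1
  'e': 1
Scanning left to right for freq == 1:
  Position 0 ('b'): freq=3, skip
  Position 1 ('b'): freq=3, skip
  Position 2 ('c'): unique! => answer = 2

2


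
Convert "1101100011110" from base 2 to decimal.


Input: "1101100011110" in base 2
Positional expansion:
  Digit '1' (value 1) x 2^12 = 4096
  Digit '1' (value 1) x 2^11 = 2048
  Digit '0' (value 0) x 2^10 = 0
  Digit '1' (value 1) x 2^9 = 512
  Digit '1' (value 1) x 2^8 = 256
  Digit '0' (value 0) x 2^7 = 0
  Digit '0' (value 0) x 2^6 = 0
  Digit '0' (value 0) x 2^5 = 0
  Digit '1' (value 1) x 2^4 = 16
  Digit '1' (value 1) x 2^3 = 8
  Digit '1' (value 1) x 2^2 = 4
  Digit '1' (value 1) x 2^1 = 2
  Digit '0' (value 0) x 2^0 = 0
Sum = 6942

6942


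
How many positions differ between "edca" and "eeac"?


Comparing "edca" and "eeac" position by position:
  Position 0: 'e' vs 'e' => same
  Position 1: 'd' vs 'e' => DIFFER
  Position 2: 'c' vs 'a' => DIFFER
  Position 3: 'a' vs 'c' => DIFFER
Positions that differ: 3

3


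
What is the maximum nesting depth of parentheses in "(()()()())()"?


Input: "(()()()())()"
Tracking depth:
  Position 0 '(': depth becomes 1
  Position 1 '(': depth becomes 2
  Position 2 ')': depth becomes 1
  Position 3 '(': depth becomes 2
  Position 4 ')': depth becomes 1
  Position 5 '(': depth becomes 2
  Position 6 ')': depth becomes 1
  Position 7 '(': depth becomes 2
  Position 8 ')': depth becomes 1
  Position 9 ')': depth becomes 0
  Position 10 '(': depth becomes 1
  Position 11 ')': depth becomes 0
Maximum depth reached: 2

2


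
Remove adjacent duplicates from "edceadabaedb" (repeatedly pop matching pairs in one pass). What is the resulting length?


Input: edceadabaedb
Stack-based adjacent duplicate removal:
  Read 'e': push. Stack: e
  Read 'd': push. Stack: ed
  Read 'c': push. Stack: edc
  Read 'e': push. Stack: edce
  Read 'a': push. Stack: edcea
  Read 'd': push. Stack: edcead
  Read 'a': push. Stack: edceada
  Read 'b': push. Stack: edceadab
  Read 'a': push. Stack: edceadaba
  Read 'e': push. Stack: edceadabae
  Read 'd': push. Stack: edceadabaed
  Read 'b': push. Stack: edceadabaedb
Final stack: "edceadabaedb" (length 12)

12


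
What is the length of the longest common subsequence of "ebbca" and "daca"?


LCS of "ebbca" and "daca"
DP table:
           d    a    c    a
      0    0    0    0    0
  e   0    0    0    0    0
  b   0    0    0    0    0
  b   0    0    0    0    0
  c   0    0    0    1    1
  a   0    0    1    1    2
LCS length = dp[5][4] = 2

2


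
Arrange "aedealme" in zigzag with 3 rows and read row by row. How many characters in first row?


Zigzag "aedealme" into 3 rows:
Placing characters:
  'a' => row 0
  'e' => row 1
  'd' => row 2
  'e' => row 1
  'a' => row 0
  'l' => row 1
  'm' => row 2
  'e' => row 1
Rows:
  Row 0: "aa"
  Row 1: "eele"
  Row 2: "dm"
First row length: 2

2


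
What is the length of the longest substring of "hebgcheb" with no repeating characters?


Input: "hebgcheb"
Sliding window (track last position of each char):
  Position 0 ('h'): window [0,0] length 1 -- new best
  Position 1 ('e'): window [0,1] length 2 -- new best
  Position 2 ('b'): window [0,2] length 3 -- new best
  Position 3 ('g'): window [0,3] length 4 -- new best
  Position 4 ('c'): window [0,4] length 5 -- new best
  Position 5 ('h'): repeat (last at 0), move window start to 1
  Position 5 ('h'): window [1,5] length 5
  Position 6 ('e'): repeat (last at 1), move window start to 2
  Position 6 ('e'): window [2,6] length 5
  Position 7 ('b'): repeat (last at 2), move window start to 3
  Position 7 ('b'): window [3,7] length 5
Longest substring with no repeats: "hebgc" with length 5

5


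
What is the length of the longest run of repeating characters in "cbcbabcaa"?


Input: "cbcbabcaa"
Scanning for longest run:
  Position 1 ('b'): new char, reset run to 1
  Position 2 ('c'): new char, reset run to 1
  Position 3 ('b'): new char, reset run to 1
  Position 4 ('a'): new char, reset run to 1
  Position 5 ('b'): new char, reset run to 1
  Position 6 ('c'): new char, reset run to 1
  Position 7 ('a'): new char, reset run to 1
  Position 8 ('a'): continues run of 'a', length=2
Longest run: 'a' with length 2

2


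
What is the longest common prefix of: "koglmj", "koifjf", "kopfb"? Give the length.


Words: koglmj, koifjf, kopfb
  Position 0: all 'k' => match
  Position 1: all 'o' => match
  Position 2: ('g', 'i', 'p') => mismatch, stop
LCP = "ko" (length 2)

2


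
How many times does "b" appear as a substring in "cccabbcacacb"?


Searching for "b" in "cccabbcacacb"
Scanning each position:
  Position 0: "c" => no
  Position 1: "c" => no
  Position 2: "c" => no
  Position 3: "a" => no
  Position 4: "b" => MATCH
  Position 5: "b" => MATCH
  Position 6: "c" => no
  Position 7: "a" => no
  Position 8: "c" => no
  Position 9: "a" => no
  Position 10: "c" => no
  Position 11: "b" => MATCH
Total occurrences: 3

3


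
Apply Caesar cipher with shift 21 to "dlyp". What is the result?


Caesar cipher: shift "dlyp" by 21
  'd' (pos 3) + 21 = pos 24 = 'y'
  'l' (pos 11) + 21 = pos 6 = 'g'
  'y' (pos 24) + 21 = pos 19 = 't'
  'p' (pos 15) + 21 = pos 10 = 'k'
Result: ygtk

ygtk


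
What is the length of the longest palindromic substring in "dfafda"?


Input: "dfafda"
Checking substrings for palindromes:
  [0:5] "dfafd" (len 5) => palindrome
  [1:4] "faf" (len 3) => palindrome
Longest palindromic substring: "dfafd" with length 5

5


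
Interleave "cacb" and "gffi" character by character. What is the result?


Interleaving "cacb" and "gffi":
  Position 0: 'c' from first, 'g' from second => "cg"
  Position 1: 'a' from first, 'f' from second => "af"
  Position 2: 'c' from first, 'f' from second => "cf"
  Position 3: 'b' from first, 'i' from second => "bi"
Result: cgafcfbi

cgafcfbi


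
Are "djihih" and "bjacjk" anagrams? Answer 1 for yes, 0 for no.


Strings: "djihih", "bjacjk"
Sorted first:  dhhiij
Sorted second: abcjjk
Differ at position 0: 'd' vs 'a' => not anagrams

0


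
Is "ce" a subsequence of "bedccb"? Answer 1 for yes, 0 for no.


Check if "ce" is a subsequence of "bedccb"
Greedy scan:
  Position 0 ('b'): no match needed
  Position 1 ('e'): no match needed
  Position 2 ('d'): no match needed
  Position 3 ('c'): matches sub[0] = 'c'
  Position 4 ('c'): no match needed
  Position 5 ('b'): no match needed
Only matched 1/2 characters => not a subsequence

0


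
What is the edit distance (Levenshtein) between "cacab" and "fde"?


Computing edit distance: "cacab" -> "fde"
DP table:
           f    d    e
      0    1    2    3
  c   1    1    2    3
  a   2    2    2    3
  c   3    3    3    3
  a   4    4    4    4
  b   5    5    5    5
Edit distance = dp[5][3] = 5

5


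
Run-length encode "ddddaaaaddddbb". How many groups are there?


Input: ddddaaaaddddbb
Scanning for consecutive runs:
  Group 1: 'd' x 4 (positions 0-3)
  Group 2: 'a' x 4 (positions 4-7)
  Group 3: 'd' x 4 (positions 8-11)
  Group 4: 'b' x 2 (positions 12-13)
Total groups: 4

4


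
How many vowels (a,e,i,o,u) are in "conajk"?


Input: conajk
Checking each character:
  'c' at position 0: consonant
  'o' at position 1: vowel (running total: 1)
  'n' at position 2: consonant
  'a' at position 3: vowel (running total: 2)
  'j' at position 4: consonant
  'k' at position 5: consonant
Total vowels: 2

2


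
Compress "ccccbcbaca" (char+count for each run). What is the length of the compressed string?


Input: ccccbcbaca
Runs:
  'c' x 4 => "c4"
  'b' x 1 => "b1"
  'c' x 1 => "c1"
  'b' x 1 => "b1"
  'a' x 1 => "a1"
  'c' x 1 => "c1"
  'a' x 1 => "a1"
Compressed: "c4b1c1b1a1c1a1"
Compressed length: 14

14


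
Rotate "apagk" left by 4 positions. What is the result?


Input: "apagk", rotate left by 4
First 4 characters: "apag"
Remaining characters: "k"
Concatenate remaining + first: "k" + "apag" = "kapag"

kapag


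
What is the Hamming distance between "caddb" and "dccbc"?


Comparing "caddb" and "dccbc" position by position:
  Position 0: 'c' vs 'd' => differ
  Position 1: 'a' vs 'c' => differ
  Position 2: 'd' vs 'c' => differ
  Position 3: 'd' vs 'b' => differ
  Position 4: 'b' vs 'c' => differ
Total differences (Hamming distance): 5

5


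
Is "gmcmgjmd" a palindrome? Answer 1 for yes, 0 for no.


Input: gmcmgjmd
Reversed: dmjgmcmg
  Compare pos 0 ('g') with pos 7 ('d'): MISMATCH
  Compare pos 1 ('m') with pos 6 ('m'): match
  Compare pos 2 ('c') with pos 5 ('j'): MISMATCH
  Compare pos 3 ('m') with pos 4 ('g'): MISMATCH
Result: not a palindrome

0


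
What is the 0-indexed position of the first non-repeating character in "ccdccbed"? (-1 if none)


Input: ccdccbed
Character frequencies:
  'b': 1
  'c': 4
  'd': 2
  'e': 1
Scanning left to right for freq == 1:
  Position 0 ('c'): freq=4, skip
  Position 1 ('c'): freq=4, skip
  Position 2 ('d'): freq=2, skip
  Position 3 ('c'): freq=4, skip
  Position 4 ('c'): freq=4, skip
  Position 5 ('b'): unique! => answer = 5

5


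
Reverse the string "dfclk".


Input: dfclk
Reading characters right to left:
  Position 4: 'k'
  Position 3: 'l'
  Position 2: 'c'
  Position 1: 'f'
  Position 0: 'd'
Reversed: klcfd

klcfd


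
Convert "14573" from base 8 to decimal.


Input: "14573" in base 8
Positional expansion:
  Digit '1' (value 1) x 8^4 = 4096
  Digit '4' (value 4) x 8^3 = 2048
  Digit '5' (value 5) x 8^2 = 320
  Digit '7' (value 7) x 8^1 = 56
  Digit '3' (value 3) x 8^0 = 3
Sum = 6523

6523


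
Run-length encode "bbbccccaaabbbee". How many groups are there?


Input: bbbccccaaabbbee
Scanning for consecutive runs:
  Group 1: 'b' x 3 (positions 0-2)
  Group 2: 'c' x 4 (positions 3-6)
  Group 3: 'a' x 3 (positions 7-9)
  Group 4: 'b' x 3 (positions 10-12)
  Group 5: 'e' x 2 (positions 13-14)
Total groups: 5

5


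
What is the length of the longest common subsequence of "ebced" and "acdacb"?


LCS of "ebced" and "acdacb"
DP table:
           a    c    d    a    c    b
      0    0    0    0    0    0    0
  e   0    0    0    0    0    0    0
  b   0    0    0    0    0    0    1
  c   0    0    1    1    1    1    1
  e   0    0    1    1    1    1    1
  d   0    0    1    2    2    2    2
LCS length = dp[5][6] = 2

2


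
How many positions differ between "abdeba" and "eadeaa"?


Comparing "abdeba" and "eadeaa" position by position:
  Position 0: 'a' vs 'e' => DIFFER
  Position 1: 'b' vs 'a' => DIFFER
  Position 2: 'd' vs 'd' => same
  Position 3: 'e' vs 'e' => same
  Position 4: 'b' vs 'a' => DIFFER
  Position 5: 'a' vs 'a' => same
Positions that differ: 3

3


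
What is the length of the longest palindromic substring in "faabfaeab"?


Input: "faabfaeab"
Checking substrings for palindromes:
  [5:8] "aea" (len 3) => palindrome
  [1:3] "aa" (len 2) => palindrome
Longest palindromic substring: "aea" with length 3

3


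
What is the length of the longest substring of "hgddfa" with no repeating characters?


Input: "hgddfa"
Sliding window (track last position of each char):
  Position 0 ('h'): window [0,0] length 1 -- new best
  Position 1 ('g'): window [0,1] length 2 -- new best
  Position 2 ('d'): window [0,2] length 3 -- new best
  Position 3 ('d'): repeat (last at 2), move window start to 3
  Position 3 ('d'): window [3,3] length 1
  Position 4 ('f'): window [3,4] length 2
  Position 5 ('a'): window [3,5] length 3
Longest substring with no repeats: "hgd" with length 3

3


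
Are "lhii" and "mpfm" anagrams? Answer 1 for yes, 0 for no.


Strings: "lhii", "mpfm"
Sorted first:  hiil
Sorted second: fmmp
Differ at position 0: 'h' vs 'f' => not anagrams

0


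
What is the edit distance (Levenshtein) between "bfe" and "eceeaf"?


Computing edit distance: "bfe" -> "eceeaf"
DP table:
           e    c    e    e    a    f
      0    1    2    3    4    5    6
  b   1    1    2    3    4    5    6
  f   2    2    2    3    4    5    5
  e   3    2    3    2    3    4    5
Edit distance = dp[3][6] = 5

5


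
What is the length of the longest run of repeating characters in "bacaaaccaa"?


Input: "bacaaaccaa"
Scanning for longest run:
  Position 1 ('a'): new char, reset run to 1
  Position 2 ('c'): new char, reset run to 1
  Position 3 ('a'): new char, reset run to 1
  Position 4 ('a'): continues run of 'a', length=2
  Position 5 ('a'): continues run of 'a', length=3
  Position 6 ('c'): new char, reset run to 1
  Position 7 ('c'): continues run of 'c', length=2
  Position 8 ('a'): new char, reset run to 1
  Position 9 ('a'): continues run of 'a', length=2
Longest run: 'a' with length 3

3


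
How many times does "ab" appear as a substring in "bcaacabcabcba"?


Searching for "ab" in "bcaacabcabcba"
Scanning each position:
  Position 0: "bc" => no
  Position 1: "ca" => no
  Position 2: "aa" => no
  Position 3: "ac" => no
  Position 4: "ca" => no
  Position 5: "ab" => MATCH
  Position 6: "bc" => no
  Position 7: "ca" => no
  Position 8: "ab" => MATCH
  Position 9: "bc" => no
  Position 10: "cb" => no
  Position 11: "ba" => no
Total occurrences: 2

2


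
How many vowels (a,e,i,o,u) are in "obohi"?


Input: obohi
Checking each character:
  'o' at position 0: vowel (running total: 1)
  'b' at position 1: consonant
  'o' at position 2: vowel (running total: 2)
  'h' at position 3: consonant
  'i' at position 4: vowel (running total: 3)
Total vowels: 3

3


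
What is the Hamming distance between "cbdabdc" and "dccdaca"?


Comparing "cbdabdc" and "dccdaca" position by position:
  Position 0: 'c' vs 'd' => differ
  Position 1: 'b' vs 'c' => differ
  Position 2: 'd' vs 'c' => differ
  Position 3: 'a' vs 'd' => differ
  Position 4: 'b' vs 'a' => differ
  Position 5: 'd' vs 'c' => differ
  Position 6: 'c' vs 'a' => differ
Total differences (Hamming distance): 7

7


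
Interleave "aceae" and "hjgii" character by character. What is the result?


Interleaving "aceae" and "hjgii":
  Position 0: 'a' from first, 'h' from second => "ah"
  Position 1: 'c' from first, 'j' from second => "cj"
  Position 2: 'e' from first, 'g' from second => "eg"
  Position 3: 'a' from first, 'i' from second => "ai"
  Position 4: 'e' from first, 'i' from second => "ei"
Result: ahcjegaiei

ahcjegaiei


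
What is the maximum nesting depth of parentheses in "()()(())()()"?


Input: "()()(())()()"
Tracking depth:
  Position 0 '(': depth becomes 1
  Position 1 ')': depth becomes 0
  Position 2 '(': depth becomes 1
  Position 3 ')': depth becomes 0
  Position 4 '(': depth becomes 1
  Position 5 '(': depth becomes 2
  Position 6 ')': depth becomes 1
  Position 7 ')': depth becomes 0
  Position 8 '(': depth becomes 1
  Position 9 ')': depth becomes 0
  Position 10 '(': depth becomes 1
  Position 11 ')': depth becomes 0
Maximum depth reached: 2

2


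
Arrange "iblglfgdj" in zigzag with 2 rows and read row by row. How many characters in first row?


Zigzag "iblglfgdj" into 2 rows:
Placing characters:
  'i' => row 0
  'b' => row 1
  'l' => row 0
  'g' => row 1
  'l' => row 0
  'f' => row 1
  'g' => row 0
  'd' => row 1
  'j' => row 0
Rows:
  Row 0: "illgj"
  Row 1: "bgfd"
First row length: 5

5


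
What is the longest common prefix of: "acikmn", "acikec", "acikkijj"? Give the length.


Words: acikmn, acikec, acikkijj
  Position 0: all 'a' => match
  Position 1: all 'c' => match
  Position 2: all 'i' => match
  Position 3: all 'k' => match
  Position 4: ('m', 'e', 'k') => mismatch, stop
LCP = "acik" (length 4)

4


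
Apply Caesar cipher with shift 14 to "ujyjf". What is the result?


Caesar cipher: shift "ujyjf" by 14
  'u' (pos 20) + 14 = pos 8 = 'i'
  'j' (pos 9) + 14 = pos 23 = 'x'
  'y' (pos 24) + 14 = pos 12 = 'm'
  'j' (pos 9) + 14 = pos 23 = 'x'
  'f' (pos 5) + 14 = pos 19 = 't'
Result: ixmxt

ixmxt


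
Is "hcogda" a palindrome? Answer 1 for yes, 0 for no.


Input: hcogda
Reversed: adgoch
  Compare pos 0 ('h') with pos 5 ('a'): MISMATCH
  Compare pos 1 ('c') with pos 4 ('d'): MISMATCH
  Compare pos 2 ('o') with pos 3 ('g'): MISMATCH
Result: not a palindrome

0


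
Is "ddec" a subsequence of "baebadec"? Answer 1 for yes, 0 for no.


Check if "ddec" is a subsequence of "baebadec"
Greedy scan:
  Position 0 ('b'): no match needed
  Position 1 ('a'): no match needed
  Position 2 ('e'): no match needed
  Position 3 ('b'): no match needed
  Position 4 ('a'): no match needed
  Position 5 ('d'): matches sub[0] = 'd'
  Position 6 ('e'): no match needed
  Position 7 ('c'): no match needed
Only matched 1/4 characters => not a subsequence

0


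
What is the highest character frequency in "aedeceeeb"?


Input: aedeceeeb
Character counts:
  'a': 1
  'b': 1
  'c': 1
  'd': 1
  'e': 5
Maximum frequency: 5

5


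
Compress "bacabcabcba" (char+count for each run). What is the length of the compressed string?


Input: bacabcabcba
Runs:
  'b' x 1 => "b1"
  'a' x 1 => "a1"
  'c' x 1 => "c1"
  'a' x 1 => "a1"
  'b' x 1 => "b1"
  'c' x 1 => "c1"
  'a' x 1 => "a1"
  'b' x 1 => "b1"
  'c' x 1 => "c1"
  'b' x 1 => "b1"
  'a' x 1 => "a1"
Compressed: "b1a1c1a1b1c1a1b1c1b1a1"
Compressed length: 22

22


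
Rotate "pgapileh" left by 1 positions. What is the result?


Input: "pgapileh", rotate left by 1
First 1 characters: "p"
Remaining characters: "gapileh"
Concatenate remaining + first: "gapileh" + "p" = "gapilehp"

gapilehp


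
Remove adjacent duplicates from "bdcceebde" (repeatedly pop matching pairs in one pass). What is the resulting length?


Input: bdcceebde
Stack-based adjacent duplicate removal:
  Read 'b': push. Stack: b
  Read 'd': push. Stack: bd
  Read 'c': push. Stack: bdc
  Read 'c': matches stack top 'c' => pop. Stack: bd
  Read 'e': push. Stack: bde
  Read 'e': matches stack top 'e' => pop. Stack: bd
  Read 'b': push. Stack: bdb
  Read 'd': push. Stack: bdbd
  Read 'e': push. Stack: bdbde
Final stack: "bdbde" (length 5)

5


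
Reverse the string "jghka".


Input: jghka
Reading characters right to left:
  Position 4: 'a'
  Position 3: 'k'
  Position 2: 'h'
  Position 1: 'g'
  Position 0: 'j'
Reversed: akhgj

akhgj


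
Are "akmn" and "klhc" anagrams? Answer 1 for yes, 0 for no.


Strings: "akmn", "klhc"
Sorted first:  akmn
Sorted second: chkl
Differ at position 0: 'a' vs 'c' => not anagrams

0


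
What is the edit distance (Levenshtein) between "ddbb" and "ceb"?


Computing edit distance: "ddbb" -> "ceb"
DP table:
           c    e    b
      0    1    2    3
  d   1    1    2    3
  d   2    2    2    3
  b   3    3    3    2
  b   4    4    4    3
Edit distance = dp[4][3] = 3

3


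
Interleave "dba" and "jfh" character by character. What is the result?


Interleaving "dba" and "jfh":
  Position 0: 'd' from first, 'j' from second => "dj"
  Position 1: 'b' from first, 'f' from second => "bf"
  Position 2: 'a' from first, 'h' from second => "ah"
Result: djbfah

djbfah


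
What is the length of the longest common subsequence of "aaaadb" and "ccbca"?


LCS of "aaaadb" and "ccbca"
DP table:
           c    c    b    c    a
      0    0    0    0    0    0
  a   0    0    0    0    0    1
  a   0    0    0    0    0    1
  a   0    0    0    0    0    1
  a   0    0    0    0    0    1
  d   0    0    0    0    0    1
  b   0    0    0    1    1    1
LCS length = dp[6][5] = 1

1


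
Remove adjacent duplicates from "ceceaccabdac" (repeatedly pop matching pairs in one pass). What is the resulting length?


Input: ceceaccabdac
Stack-based adjacent duplicate removal:
  Read 'c': push. Stack: c
  Read 'e': push. Stack: ce
  Read 'c': push. Stack: cec
  Read 'e': push. Stack: cece
  Read 'a': push. Stack: cecea
  Read 'c': push. Stack: ceceac
  Read 'c': matches stack top 'c' => pop. Stack: cecea
  Read 'a': matches stack top 'a' => pop. Stack: cece
  Read 'b': push. Stack: ceceb
  Read 'd': push. Stack: cecebd
  Read 'a': push. Stack: cecebda
  Read 'c': push. Stack: cecebdac
Final stack: "cecebdac" (length 8)

8


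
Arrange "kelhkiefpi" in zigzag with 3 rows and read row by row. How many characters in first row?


Zigzag "kelhkiefpi" into 3 rows:
Placing characters:
  'k' => row 0
  'e' => row 1
  'l' => row 2
  'h' => row 1
  'k' => row 0
  'i' => row 1
  'e' => row 2
  'f' => row 1
  'p' => row 0
  'i' => row 1
Rows:
  Row 0: "kkp"
  Row 1: "ehifi"
  Row 2: "le"
First row length: 3

3
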